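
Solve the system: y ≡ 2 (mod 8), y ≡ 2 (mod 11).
M = 8 × 11 = 88. M₁ = 11, y₁ ≡ 3 (mod 8). M₂ = 8, y₂ ≡ 7 (mod 11). y = 2×11×3 + 2×8×7 ≡ 2 (mod 88)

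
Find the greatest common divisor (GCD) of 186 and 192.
6

Using the Euclidean algorithm:
186 = 0 × 192 + 186
192 = 1 × 186 + 6
186 = 31 × 6 + 0

GCD(186, 192) = 6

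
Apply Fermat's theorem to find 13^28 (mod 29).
By Fermat's Little Theorem, 13^{28} ≡ 1 (mod 29) since 29 is prime and gcd(13, 29) = 1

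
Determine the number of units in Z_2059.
1960

Prime factorization: 2059 = 29 × 71
Using the formula φ(n) = n × Π(1 - 1/p) for each prime factor p:
φ(2059) = 2059 × (1 - 1/29) × (1 - 1/71)
φ(2059) = 1960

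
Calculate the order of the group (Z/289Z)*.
272

Prime factorization: 289 = 17^2
Using the formula φ(n) = n × Π(1 - 1/p) for each prime factor p:
φ(289) = 289 × (1 - 1/17)
φ(289) = 272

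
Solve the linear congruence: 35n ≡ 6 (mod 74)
34

Since gcd(35, 74) = 1 divides 6, a solution exists.
Multiply both sides by the inverse of 35 mod 74:
  35^(-1) mod 74 = 55
  x ≡ 55 × 6 ≡ 330 ≡ 34 (mod 74)
Verification: 35 × 34 = 1190 = 16 × 74 + 6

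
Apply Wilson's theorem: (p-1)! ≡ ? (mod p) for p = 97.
By Wilson's theorem, (96)! ≡ -1 ≡ 96 (mod 97)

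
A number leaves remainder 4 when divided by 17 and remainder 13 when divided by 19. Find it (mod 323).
M = 17 × 19 = 323. M₁ = 19, y₁ ≡ 9 (mod 17). M₂ = 17, y₂ ≡ 9 (mod 19). r = 4×19×9 + 13×17×9 ≡ 89 (mod 323)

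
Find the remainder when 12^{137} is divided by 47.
By Fermat: 12^{46} ≡ 1 (mod 47). 137 = 2×46 + 45. So 12^{137} ≡ 12^{45} ≡ 4 (mod 47)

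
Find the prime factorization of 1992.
2^3 × 3 × 83

Divide by primes starting from smallest:
1992 ÷ 2 = 996
996 ÷ 2 = 498
498 ÷ 2 = 249
249 ÷ 3 = 83
83 ÷ 83 = 1

1992 = 2^3 × 3 × 83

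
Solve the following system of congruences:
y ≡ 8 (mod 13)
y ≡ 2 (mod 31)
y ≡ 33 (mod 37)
10356

Using the Chinese Remainder Theorem:
M = product of moduli = 14911
For equation 1: M_1 = 1147, 1147 ≡ 3 (mod 13), inverse of 1147 mod 13 is 9 (check: 3 × 9 = 27 ≡ 1 (mod 13))
For equation 2: M_2 = 481, 481 ≡ 16 (mod 31), inverse of 481 mod 31 is 2 (check: 16 × 2 = 32 ≡ 1 (mod 31))
For equation 3: M_3 = 403, 403 ≡ 33 (mod 37), inverse of 403 mod 37 is 9 (check: 33 × 9 = 297 ≡ 1 (mod 37))
Combine: y ≡ Σ r_i×M_i×(M_i⁻¹ mod m_i) = 8×1147×9 + 2×481×2 + 33×403×9 = 82584 + 1924 + 119691 = 204199
204199 mod 14911 = 10356
y ≡ 10356 (mod 14911)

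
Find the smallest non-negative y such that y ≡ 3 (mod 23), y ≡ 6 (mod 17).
210

Using the Chinese Remainder Theorem:
M = product of moduli = 391
For equation 1: M_1 = 17, 17 ≡ 17 (mod 23), inverse of 17 mod 23 is 19 (check: 17 × 19 = 323 ≡ 1 (mod 23))
For equation 2: M_2 = 23, 23 ≡ 6 (mod 17), inverse of 23 mod 17 is 3 (check: 6 × 3 = 18 ≡ 1 (mod 17))
Combine: y ≡ Σ r_i×M_i×(M_i⁻¹ mod m_i) = 3×17×19 + 6×23×3 = 969 + 414 = 1383
1383 mod 391 = 210
y ≡ 210 (mod 391)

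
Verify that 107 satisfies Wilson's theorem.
(106)! mod 107 = 106. Since this equals -1 (mod 107), Wilson confirms 107 is prime.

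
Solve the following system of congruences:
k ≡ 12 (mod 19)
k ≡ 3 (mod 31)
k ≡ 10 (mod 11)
5180

Using the Chinese Remainder Theorem:
M = product of moduli = 6479
For equation 1: M_1 = 341, 341 ≡ 18 (mod 19), inverse of 341 mod 19 is 18 (check: 18 × 18 = 324 ≡ 1 (mod 19))
For equation 2: M_2 = 209, 209 ≡ 23 (mod 31), inverse of 209 mod 31 is 27 (check: 23 × 27 = 621 ≡ 1 (mod 31))
For equation 3: M_3 = 589, 589 ≡ 6 (mod 11), inverse of 589 mod 11 is 2 (check: 6 × 2 = 12 ≡ 1 (mod 11))
Combine: k ≡ Σ r_i×M_i×(M_i⁻¹ mod m_i) = 12×341×18 + 3×209×27 + 10×589×2 = 73656 + 16929 + 11780 = 102365
102365 mod 6479 = 5180
k ≡ 5180 (mod 6479)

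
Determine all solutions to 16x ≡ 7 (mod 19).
4

Since gcd(16, 19) = 1 divides 7, a solution exists.
Multiply both sides by the inverse of 16 mod 19:
  16^(-1) mod 19 = 6
  x ≡ 6 × 7 ≡ 42 ≡ 4 (mod 19)
Verification: 16 × 4 = 64 = 3 × 19 + 7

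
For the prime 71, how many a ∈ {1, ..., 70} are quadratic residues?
For prime 71, there are (p-1)/2 = (71-1)/2 = 35 quadratic residues (excluding 0).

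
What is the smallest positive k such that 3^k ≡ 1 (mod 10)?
Powers of 3 mod 10: 3^1≡3, 3^2≡9, 3^3≡7, 3^4≡1. Order = 4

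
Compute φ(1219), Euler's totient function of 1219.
1144

Prime factorization: 1219 = 23 × 53
Using the formula φ(n) = n × Π(1 - 1/p) for each prime factor p:
φ(1219) = 1219 × (1 - 1/23) × (1 - 1/53)
φ(1219) = 1144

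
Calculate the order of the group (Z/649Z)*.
580

Prime factorization: 649 = 11 × 59
Using the formula φ(n) = n × Π(1 - 1/p) for each prime factor p:
φ(649) = 649 × (1 - 1/11) × (1 - 1/59)
φ(649) = 580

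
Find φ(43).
42

Prime factorization: 43 = 43
Using the formula φ(n) = n × Π(1 - 1/p) for each prime factor p:
φ(43) = 43 × (1 - 1/43)
φ(43) = 42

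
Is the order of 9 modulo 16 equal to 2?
Yes, ord_16(9) = 2.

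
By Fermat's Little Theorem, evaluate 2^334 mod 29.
By Fermat: 2^{28} ≡ 1 (mod 29). 334 ≡ 26 (mod 28). So 2^{334} ≡ 2^{26} ≡ 22 (mod 29)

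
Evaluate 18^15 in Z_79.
Using repeated squaring. 15 = 8 + 4 + 2 + 1 (binary 1111). Repeated squaring mod 79: 18^1 ≡ 18; 18^2 ≡ 18² = 324 ≡ 8; 18^4 ≡ 8² = 64 ≡ 64; 18^8 ≡ 64² = 4096 ≡ 67. Multiply: 18^15 = 18^8 × 18^4 × 18^2 × 18^1 ≡ 67 × 64 × 8 × 18 (mod 79): 67 × 64 = 4288 ≡ 22; 22 × 8 = 176 ≡ 18; 18 × 18 = 324 ≡ 8. So 18^15 ≡ 8 (mod 79).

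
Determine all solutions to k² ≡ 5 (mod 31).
The square roots of 5 mod 31 are 25 and 6. Verify: 25² = 625 ≡ 5 (mod 31)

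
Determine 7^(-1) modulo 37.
7^(-1) ≡ 16 (mod 37). Verification: 7 × 16 = 112 ≡ 1 (mod 37)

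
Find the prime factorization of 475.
5^2 × 19

Divide by primes starting from smallest:
475 ÷ 5 = 95
95 ÷ 5 = 19
19 ÷ 19 = 1

475 = 5^2 × 19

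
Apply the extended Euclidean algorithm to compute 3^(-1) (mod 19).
Extended GCD: 3(-6) + 19(1) = 1. So 3^(-1) ≡ 13 ≡ 13 (mod 19). Verify: 3 × 13 = 39 ≡ 1 (mod 19)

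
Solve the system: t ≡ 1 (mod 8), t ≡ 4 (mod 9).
M = 8 × 9 = 72. M₁ = 9, y₁ ≡ 1 (mod 8). M₂ = 8, y₂ ≡ 8 (mod 9). t = 1×9×1 + 4×8×8 ≡ 49 (mod 72)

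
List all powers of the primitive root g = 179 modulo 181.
g^1, g^2, ..., g^{180} mod 181: {179, 4, 173, 16, 149, 64, 53, 75, 31, 119, 124, 114, 134, 94, 174, 14, 153, 56, 69, 43, 95, 172, 18, 145, 72, 37, 107, 148, 66, 49, 83, 15, 151, 60, 61, 59, 63, 55, 71, 39, 103, 156, 50, 81, 19, 143, 76, 29, 123, 116, 130, 102, 158, 46, 89, 3, 175, 12, 157, 48, 85, 11, 159, 44, 93, 176, 10, 161, 40, 101, 160, 42, 97, 168, 26, 129, 104, 154, 54, 73, 35, 111, 140, 82, 17, 147, 68, 45, 91, 180, 2, 177, 8, 165, 32, 117, 128, 106, 150, 62, 57, 67, 47, 87, 7, 167, 28, 125, 112, 138, 86, 9, 163, 36, 109, 144, 74, 33, 115, 132, 98, 166, 30, 121, 120, 122, 118, 126, 110, 142, 78, 25, 131, 100, 162, 38, 105, 152, 58, 65, 51, 79, 23, 135, 92, 178, 6, 169, 24, 133, 96, 170, 22, 137, 88, 5, 171, 20, 141, 80, 21, 139, 84, 13, 155, 52, 77, 27, 127, 108, 146, 70, 41, 99, 164, 34, 113, 136, 90, 1}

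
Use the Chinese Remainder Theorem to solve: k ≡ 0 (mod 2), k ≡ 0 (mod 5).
M = 2 × 5 = 10. M₁ = 5, y₁ ≡ 1 (mod 2). M₂ = 2, y₂ ≡ 3 (mod 5). k = 0×5×1 + 0×2×3 ≡ 0 (mod 10)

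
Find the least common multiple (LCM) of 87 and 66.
1914

First find GCD(87, 66) using the Euclidean algorithm:
87 = 1 × 66 + 21
66 = 3 × 21 + 3
21 = 7 × 3 + 0
GCD(87, 66) = 3

LCM formula: LCM(a, b) = (a × b) / GCD(a, b)
LCM(87, 66) = (87 × 66) / 3
LCM(87, 66) = 5742 / 3
LCM(87, 66) = 1914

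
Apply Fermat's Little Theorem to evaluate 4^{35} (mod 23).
16

By Fermat's Little Theorem, a^(p-1) ≡ 1 (mod p) for prime p and gcd(a, p) = 1
Here p = 23, so 4^22 ≡ 1 (mod 23)
We can reduce the exponent: 35 mod 22 = 13
So 4^35 ≡ 4^13 (mod 23)
Computing: 4^13 mod 23 = 16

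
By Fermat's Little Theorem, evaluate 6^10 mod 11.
By Fermat's Little Theorem, 6^{10} ≡ 1 (mod 11) since 11 is prime and gcd(6, 11) = 1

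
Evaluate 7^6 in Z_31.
6 = 4 + 2 (binary 110). Repeated squaring mod 31: 7^1 ≡ 7; 7^2 ≡ 7² = 49 ≡ 18; 7^4 ≡ 18² = 324 ≡ 14. Multiply: 7^6 = 7^4 × 7^2 ≡ 14 × 18 (mod 31): 14 × 18 = 252 ≡ 4. So 7^6 ≡ 4 (mod 31).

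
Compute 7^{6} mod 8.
1

Using successive squaring:
Binary expansion of 6: 110
Powers of 7 mod 8 (each is the square of the previous):
  7^1 ≡ 7 (mod 8)
  7^2 ≡ 7² = 49 ≡ 1 (mod 8)
  7^4 ≡ 1² = 1 ≡ 1 (mod 8)
6 = 4 + 2, so 7^6 = 7^4 × 7^2 ≡ 1 × 1 (mod 8)
Multiplying step by step:
  1 × 1 = 1 ≡ 1 (mod 8)
Result: 7^6 ≡ 1 (mod 8)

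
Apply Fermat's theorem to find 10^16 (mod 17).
By Fermat's Little Theorem, 10^{16} ≡ 1 (mod 17) since 17 is prime and gcd(10, 17) = 1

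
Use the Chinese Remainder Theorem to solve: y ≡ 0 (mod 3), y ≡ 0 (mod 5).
M = 3 × 5 = 15. M₁ = 5, y₁ ≡ 2 (mod 3). M₂ = 3, y₂ ≡ 2 (mod 5). y = 0×5×2 + 0×3×2 ≡ 0 (mod 15)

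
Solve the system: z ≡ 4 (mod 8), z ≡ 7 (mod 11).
M = 8 × 11 = 88. M₁ = 11, y₁ ≡ 3 (mod 8). M₂ = 8, y₂ ≡ 7 (mod 11). z = 4×11×3 + 7×8×7 ≡ 84 (mod 88)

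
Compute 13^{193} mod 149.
101

Using successive squaring:
Binary expansion of 193: 11000001
Powers of 13 mod 149 (each is the square of the previous):
  13^1 ≡ 13 (mod 149)
  13^2 ≡ 13² = 169 ≡ 20 (mod 149)
  13^4 ≡ 20² = 400 ≡ 102 (mod 149)
  13^8 ≡ 102² = 10404 ≡ 123 (mod 149)
  13^16 ≡ 123² = 15129 ≡ 80 (mod 149)
  13^32 ≡ 80² = 6400 ≡ 142 (mod 149)
  13^64 ≡ 142² = 20164 ≡ 49 (mod 149)
  13^128 ≡ 49² = 2401 ≡ 17 (mod 149)
193 = 128 + 64 + 1, so 13^193 = 13^128 × 13^64 × 13^1 ≡ 17 × 49 × 13 (mod 149)
Multiplying step by step:
  17 × 49 = 833 ≡ 88 (mod 149)
  88 × 13 = 1144 ≡ 101 (mod 149)
Result: 13^193 ≡ 101 (mod 149)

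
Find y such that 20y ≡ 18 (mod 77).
24

Since gcd(20, 77) = 1 divides 18, a solution exists.
Multiply both sides by the inverse of 20 mod 77:
  20^(-1) mod 77 = 27
  x ≡ 27 × 18 ≡ 486 ≡ 24 (mod 77)
Verification: 20 × 24 = 480 = 6 × 77 + 18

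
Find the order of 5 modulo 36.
Powers of 5 mod 36: 5^1≡5, 5^2≡25, 5^3≡17, 5^4≡13, 5^5≡29, 5^6≡1. Order = 6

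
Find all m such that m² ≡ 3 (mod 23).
The square roots of 3 mod 23 are 16 and 7. Verify: 16² = 256 ≡ 3 (mod 23)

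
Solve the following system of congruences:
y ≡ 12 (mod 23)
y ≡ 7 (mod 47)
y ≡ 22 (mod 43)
38077

Using the Chinese Remainder Theorem:
M = product of moduli = 46483
For equation 1: M_1 = 2021, 2021 ≡ 20 (mod 23), inverse of 2021 mod 23 is 15 (check: 20 × 15 = 300 ≡ 1 (mod 23))
For equation 2: M_2 = 989, 989 ≡ 2 (mod 47), inverse of 989 mod 47 is 24 (check: 2 × 24 = 48 ≡ 1 (mod 47))
For equation 3: M_3 = 1081, 1081 ≡ 6 (mod 43), inverse of 1081 mod 43 is 36 (check: 6 × 36 = 216 ≡ 1 (mod 43))
Combine: y ≡ Σ r_i×M_i×(M_i⁻¹ mod m_i) = 12×2021×15 + 7×989×24 + 22×1081×36 = 363780 + 166152 + 856152 = 1386084
1386084 mod 46483 = 38077
y ≡ 38077 (mod 46483)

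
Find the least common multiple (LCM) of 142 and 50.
3550

First find GCD(142, 50) using the Euclidean algorithm:
142 = 2 × 50 + 42
50 = 1 × 42 + 8
42 = 5 × 8 + 2
8 = 4 × 2 + 0
GCD(142, 50) = 2

LCM formula: LCM(a, b) = (a × b) / GCD(a, b)
LCM(142, 50) = (142 × 50) / 2
LCM(142, 50) = 7100 / 2
LCM(142, 50) = 3550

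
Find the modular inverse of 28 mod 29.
28^(-1) ≡ 28 (mod 29). Verification: 28 × 28 = 784 ≡ 1 (mod 29)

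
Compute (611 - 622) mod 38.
27

(611 - 622) = -11
-11 mod 38 = 27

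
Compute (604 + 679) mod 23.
18

(604 + 679) = 1283
1283 mod 23 = 18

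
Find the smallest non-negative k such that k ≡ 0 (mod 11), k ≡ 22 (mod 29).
22

Using the Chinese Remainder Theorem:
M = product of moduli = 319
For equation 1: M_1 = 29, 29 ≡ 7 (mod 11), inverse of 29 mod 11 is 8 (check: 7 × 8 = 56 ≡ 1 (mod 11))
For equation 2: M_2 = 11, 11 ≡ 11 (mod 29), inverse of 11 mod 29 is 8 (check: 11 × 8 = 88 ≡ 1 (mod 29))
Combine: k ≡ Σ r_i×M_i×(M_i⁻¹ mod m_i) = 0×29×8 + 22×11×8 = 0 + 1936 = 1936
1936 mod 319 = 22
k ≡ 22 (mod 319)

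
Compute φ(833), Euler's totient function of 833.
672

Prime factorization: 833 = 7^2 × 17
Using the formula φ(n) = n × Π(1 - 1/p) for each prime factor p:
φ(833) = 833 × (1 - 1/7) × (1 - 1/17)
φ(833) = 672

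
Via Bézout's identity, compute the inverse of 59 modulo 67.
Extended GCD: 59(25) + 67(-22) = 1. So 59^(-1) ≡ 25 ≡ 25 (mod 67). Verify: 59 × 25 = 1475 ≡ 1 (mod 67)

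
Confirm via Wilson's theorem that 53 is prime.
(52)! mod 53 = 52. Since this equals -1 (mod 53), Wilson confirms 53 is prime.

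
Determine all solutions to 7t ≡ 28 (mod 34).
4

Since gcd(7, 34) = 1 divides 28, a solution exists.
Multiply both sides by the inverse of 7 mod 34:
  7^(-1) mod 34 = 5
  x ≡ 5 × 28 ≡ 140 ≡ 4 (mod 34)
Verification: 7 × 4 = 28 = 0 × 34 + 28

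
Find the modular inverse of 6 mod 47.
6^(-1) ≡ 8 (mod 47). Verification: 6 × 8 = 48 ≡ 1 (mod 47)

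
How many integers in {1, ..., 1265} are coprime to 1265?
880

Prime factorization: 1265 = 5 × 11 × 23
Using the formula φ(n) = n × Π(1 - 1/p) for each prime factor p:
φ(1265) = 1265 × (1 - 1/5) × (1 - 1/11) × (1 - 1/23)
φ(1265) = 880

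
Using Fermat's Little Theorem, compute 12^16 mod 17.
By Fermat's Little Theorem, 12^{16} ≡ 1 (mod 17) since 17 is prime and gcd(12, 17) = 1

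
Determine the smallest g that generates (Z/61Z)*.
2

A primitive root g modulo p has order p-1 = 60
Prime divisors of 60: [2, 3, 5]
g is a primitive root iff g^(60/q) ≢ 1 (mod 61) for each prime divisor q
Testing small values:
  g = 2: 2^30 ≡ 60, 2^20 ≡ 47, 2^12 ≡ 9 (mod 61) → none is 1, primitive root!
The smallest primitive root is 2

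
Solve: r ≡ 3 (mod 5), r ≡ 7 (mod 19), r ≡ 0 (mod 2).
M = 5 × 19 × 2 = 190. M₁ = 38, y₁ ≡ 2 (mod 5). M₂ = 10, y₂ ≡ 2 (mod 19). M₃ = 95, y₃ ≡ 1 (mod 2). r = 3×38×2 + 7×10×2 + 0×95×1 ≡ 178 (mod 190)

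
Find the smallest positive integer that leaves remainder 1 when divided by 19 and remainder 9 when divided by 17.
M = 19 × 17 = 323. M₁ = 17, y₁ ≡ 9 (mod 19). M₂ = 19, y₂ ≡ 9 (mod 17). t = 1×17×9 + 9×19×9 ≡ 77 (mod 323). The smallest positive such number is 77.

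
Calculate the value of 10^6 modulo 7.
10 ≡ 3 (mod 7). 6 = 4 + 2 (binary 110). Repeated squaring mod 7: 3^1 ≡ 3; 3^2 ≡ 3² = 9 ≡ 2; 3^4 ≡ 2² = 4 ≡ 4. Multiply: 10^6 ≡ 3^4 × 3^2 ≡ 4 × 2 (mod 7): 4 × 2 = 8 ≡ 1. So 10^6 ≡ 1 (mod 7).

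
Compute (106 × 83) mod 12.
2

(106 × 83) = 8798
8798 mod 12 = 2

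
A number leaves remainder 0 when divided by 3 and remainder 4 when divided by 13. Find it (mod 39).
M = 3 × 13 = 39. M₁ = 13, y₁ ≡ 1 (mod 3). M₂ = 3, y₂ ≡ 9 (mod 13). m = 0×13×1 + 4×3×9 ≡ 30 (mod 39)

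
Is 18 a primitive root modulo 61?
p - 1 = 60 has prime divisors 2, 3, 5. Check 18^(60/q) mod 61 for each: 18^(60/2) = 18^30 ≡ 60, 18^(60/3) = 18^20 ≡ 47, 18^(60/5) = 18^12 ≡ 58 (mod 61). None of these is 1, so 18 has order 60 = φ(61), so it is a primitive root mod 61.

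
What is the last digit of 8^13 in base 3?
Using Fermat: 8^{2} ≡ 1 (mod 3). 13 ≡ 1 (mod 2). So 8^{13} ≡ 8^{1} ≡ 2 (mod 3)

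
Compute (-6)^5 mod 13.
(-6) ≡ 7 (mod 13). 5 = 4 + 1 (binary 101). Repeated squaring mod 13: 7^1 ≡ 7; 7^2 ≡ 7² = 49 ≡ 10; 7^4 ≡ 10² = 100 ≡ 9. Multiply: (-6)^5 ≡ 7^4 × 7^1 ≡ 9 × 7 (mod 13): 9 × 7 = 63 ≡ 11. So (-6)^5 ≡ 11 (mod 13).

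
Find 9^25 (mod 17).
Using Fermat: 9^{16} ≡ 1 (mod 17). 25 ≡ 9 (mod 16). So 9^{25} ≡ 9^{9} ≡ 9 (mod 17)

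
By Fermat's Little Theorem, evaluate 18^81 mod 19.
By Fermat: 18^{18} ≡ 1 (mod 19). 81 = 4×18 + 9. So 18^{81} ≡ 18^{9} ≡ 18 (mod 19)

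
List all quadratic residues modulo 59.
QRs mod 59: {1, 3, 4, 5, 7, 9, 12, 15, 16, 17, 19, 20, 21, 22, 25, 26, 27, 28, 29, 35, 36, 41, 45, 46, 48, 49, 51, 53, 57}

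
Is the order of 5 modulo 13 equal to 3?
No, the actual order is 4, not 3.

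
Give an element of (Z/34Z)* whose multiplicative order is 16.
3 has order 16 mod 34 since 3^{16} ≡ 1 (mod 34) and no smaller power works.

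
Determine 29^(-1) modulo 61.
29^(-1) ≡ 40 (mod 61). Verification: 29 × 40 = 1160 ≡ 1 (mod 61)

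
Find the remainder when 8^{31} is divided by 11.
By Fermat: 8^{10} ≡ 1 (mod 11). 31 = 3×10 + 1. So 8^{31} ≡ 8^{1} ≡ 8 (mod 11)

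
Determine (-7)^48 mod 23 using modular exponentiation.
Using Fermat: (-7)^{22} ≡ 1 (mod 23). 48 ≡ 4 (mod 22). So (-7)^{48} ≡ (-7)^{4} ≡ 9 (mod 23)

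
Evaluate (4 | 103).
(4/103) = 4^{51} mod 103 = 1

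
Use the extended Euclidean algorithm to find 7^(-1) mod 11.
Extended GCD: 7(-3) + 11(2) = 1. So 7^(-1) ≡ 8 ≡ 8 (mod 11). Verify: 7 × 8 = 56 ≡ 1 (mod 11)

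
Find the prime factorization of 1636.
2^2 × 409

Divide by primes starting from smallest:
1636 ÷ 2 = 818
818 ÷ 2 = 409
409 ÷ 409 = 1

1636 = 2^2 × 409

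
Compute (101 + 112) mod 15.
3

(101 + 112) = 213
213 mod 15 = 3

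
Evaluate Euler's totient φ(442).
192

Prime factorization: 442 = 2 × 13 × 17
Using the formula φ(n) = n × Π(1 - 1/p) for each prime factor p:
φ(442) = 442 × (1 - 1/2) × (1 - 1/13) × (1 - 1/17)
φ(442) = 192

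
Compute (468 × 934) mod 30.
12

(468 × 934) = 437112
437112 mod 30 = 12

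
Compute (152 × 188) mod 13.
2

(152 × 188) = 28576
28576 mod 13 = 2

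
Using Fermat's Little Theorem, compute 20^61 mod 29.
By Fermat: 20^{28} ≡ 1 (mod 29). 61 = 2×28 + 5. So 20^{61} ≡ 20^{5} ≡ 24 (mod 29)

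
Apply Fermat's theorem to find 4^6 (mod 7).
By Fermat's Little Theorem, 4^{6} ≡ 1 (mod 7) since 7 is prime and gcd(4, 7) = 1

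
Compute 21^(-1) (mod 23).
21^(-1) ≡ 11 (mod 23). Verification: 21 × 11 = 231 ≡ 1 (mod 23)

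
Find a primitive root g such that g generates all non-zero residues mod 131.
p - 1 = 130 has prime divisors 2, 5, 13. h is a primitive root mod 131 iff h^(130/q) ≢ 1 (mod 131) for each such q.
h = 2: 2^65 ≡ 130, 2^26 ≡ 53, 2^10 ≡ 107 (mod 131); none is 1, so 2 has order 130 and is a primitive root.
The smallest primitive root mod 131 is g = 2.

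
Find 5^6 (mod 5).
5 ≡ 0 (mod 5). 6 = 4 + 2 (binary 110). Repeated squaring mod 5: 0^1 ≡ 0; 0^2 ≡ 0² = 0 ≡ 0; 0^4 ≡ 0² = 0 ≡ 0. Multiply: 5^6 ≡ 0^4 × 0^2 ≡ 0 × 0 (mod 5): 0 × 0 = 0 ≡ 0. So 5^6 ≡ 0 (mod 5).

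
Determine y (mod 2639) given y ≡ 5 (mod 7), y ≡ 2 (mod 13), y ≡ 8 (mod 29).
327

Using the Chinese Remainder Theorem:
M = product of moduli = 2639
For equation 1: M_1 = 377, 377 ≡ 6 (mod 7), inverse of 377 mod 7 is 6 (check: 6 × 6 = 36 ≡ 1 (mod 7))
For equation 2: M_2 = 203, 203 ≡ 8 (mod 13), inverse of 203 mod 13 is 5 (check: 8 × 5 = 40 ≡ 1 (mod 13))
For equation 3: M_3 = 91, 91 ≡ 4 (mod 29), inverse of 91 mod 29 is 22 (check: 4 × 22 = 88 ≡ 1 (mod 29))
Combine: y ≡ Σ r_i×M_i×(M_i⁻¹ mod m_i) = 5×377×6 + 2×203×5 + 8×91×22 = 11310 + 2030 + 16016 = 29356
29356 mod 2639 = 327
y ≡ 327 (mod 2639)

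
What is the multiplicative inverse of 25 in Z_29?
7

Using Extended Euclidean Algorithm:
gcd(25, 29) = 1
Bezout coefficients: 25 × 7 + 29 × -6 = 1
So 25 × 7 ≡ 1 (mod 29)
The inverse is 7 mod 29 = 7
Verification: 25 × 7 = 175 = 6 × 29 + 1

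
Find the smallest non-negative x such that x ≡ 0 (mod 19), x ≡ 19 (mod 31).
19

Using the Chinese Remainder Theorem:
M = product of moduli = 589
For equation 1: M_1 = 31, 31 ≡ 12 (mod 19), inverse of 31 mod 19 is 8 (check: 12 × 8 = 96 ≡ 1 (mod 19))
For equation 2: M_2 = 19, 19 ≡ 19 (mod 31), inverse of 19 mod 31 is 18 (check: 19 × 18 = 342 ≡ 1 (mod 31))
Combine: x ≡ Σ r_i×M_i×(M_i⁻¹ mod m_i) = 0×31×8 + 19×19×18 = 0 + 6498 = 6498
6498 mod 589 = 19
x ≡ 19 (mod 589)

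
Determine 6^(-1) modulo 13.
6^(-1) ≡ 11 (mod 13). Verification: 6 × 11 = 66 ≡ 1 (mod 13)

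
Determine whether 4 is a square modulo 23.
By Euler's criterion: 4^{11} ≡ 1 (mod 23). Since this equals 1, 4 is a QR.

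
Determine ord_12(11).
Powers of 11 mod 12: 11^1≡11, 11^2≡1. Order = 2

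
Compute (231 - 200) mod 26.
5

(231 - 200) = 31
31 mod 26 = 5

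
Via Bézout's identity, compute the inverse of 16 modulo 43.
Extended GCD: 16(-8) + 43(3) = 1. So 16^(-1) ≡ 35 ≡ 35 (mod 43). Verify: 16 × 35 = 560 ≡ 1 (mod 43)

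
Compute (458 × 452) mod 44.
40

(458 × 452) = 207016
207016 mod 44 = 40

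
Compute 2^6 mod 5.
6 = 4 + 2 (binary 110). Repeated squaring mod 5: 2^1 ≡ 2; 2^2 ≡ 2² = 4 ≡ 4; 2^4 ≡ 4² = 16 ≡ 1. Multiply: 2^6 = 2^4 × 2^2 ≡ 1 × 4 (mod 5): 1 × 4 = 4 ≡ 4. So 2^6 ≡ 4 (mod 5).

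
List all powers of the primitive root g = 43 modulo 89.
g^1, g^2, ..., g^{88} mod 89: {43, 69, 30, 44, 23, 10, 74, 67, 33, 84, 52, 11, 28, 47, 63, 39, 75, 21, 13, 25, 7, 34, 38, 32, 41, 72, 70, 73, 24, 53, 54, 8, 77, 18, 62, 85, 6, 80, 58, 2, 86, 49, 60, 88, 46, 20, 59, 45, 66, 79, 15, 22, 56, 5, 37, 78, 61, 42, 26, 50, 14, 68, 76, 64, 82, 55, 51, 57, 48, 17, 19, 16, 65, 36, 35, 81, 12, 71, 27, 4, 83, 9, 31, 87, 3, 40, 29, 1}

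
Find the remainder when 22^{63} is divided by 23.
By Fermat: 22^{22} ≡ 1 (mod 23). 63 = 2×22 + 19. So 22^{63} ≡ 22^{19} ≡ 22 (mod 23)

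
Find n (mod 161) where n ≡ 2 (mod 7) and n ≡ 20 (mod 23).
M = 7 × 23 = 161. M₁ = 23, y₁ ≡ 4 (mod 7). M₂ = 7, y₂ ≡ 10 (mod 23). n = 2×23×4 + 20×7×10 ≡ 135 (mod 161)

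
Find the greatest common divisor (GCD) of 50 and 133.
1

Using the Euclidean algorithm:
50 = 0 × 133 + 50
133 = 2 × 50 + 33
50 = 1 × 33 + 17
33 = 1 × 17 + 16
17 = 1 × 16 + 1
16 = 16 × 1 + 0

GCD(50, 133) = 1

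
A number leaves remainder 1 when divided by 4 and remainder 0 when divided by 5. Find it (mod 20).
M = 4 × 5 = 20. M₁ = 5, y₁ ≡ 1 (mod 4). M₂ = 4, y₂ ≡ 4 (mod 5). t = 1×5×1 + 0×4×4 ≡ 5 (mod 20)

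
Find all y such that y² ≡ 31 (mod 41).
The square roots of 31 mod 41 are 20 and 21. Verify: 20² = 400 ≡ 31 (mod 41)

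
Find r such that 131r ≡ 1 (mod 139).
131^(-1) ≡ 52 (mod 139). Verification: 131 × 52 = 6812 ≡ 1 (mod 139)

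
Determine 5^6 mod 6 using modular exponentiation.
6 = 4 + 2 (binary 110). Repeated squaring mod 6: 5^1 ≡ 5; 5^2 ≡ 5² = 25 ≡ 1; 5^4 ≡ 1² = 1 ≡ 1. Multiply: 5^6 = 5^4 × 5^2 ≡ 1 × 1 (mod 6): 1 × 1 = 1 ≡ 1. So 5^6 ≡ 1 (mod 6).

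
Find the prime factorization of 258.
2 × 3 × 43

Divide by primes starting from smallest:
258 ÷ 2 = 129
129 ÷ 3 = 43
43 ÷ 43 = 1

258 = 2 × 3 × 43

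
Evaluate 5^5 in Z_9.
5 = 4 + 1 (binary 101). Repeated squaring mod 9: 5^1 ≡ 5; 5^2 ≡ 5² = 25 ≡ 7; 5^4 ≡ 7² = 49 ≡ 4. Multiply: 5^5 = 5^4 × 5^1 ≡ 4 × 5 (mod 9): 4 × 5 = 20 ≡ 2. So 5^5 ≡ 2 (mod 9).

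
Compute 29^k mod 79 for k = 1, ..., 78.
g^1, g^2, ..., g^{78} mod 79: {29, 51, 57, 73, 63, 10, 53, 36, 17, 19, 77, 21, 56, 44, 12, 32, 59, 52, 7, 45, 41, 4, 37, 46, 70, 55, 15, 40, 54, 65, 68, 76, 71, 5, 66, 18, 48, 49, 78, 50, 28, 22, 6, 16, 69, 26, 43, 62, 60, 2, 58, 23, 35, 67, 47, 20, 27, 72, 34, 38, 75, 42, 33, 9, 24, 64, 39, 25, 14, 11, 3, 8, 74, 13, 61, 31, 30, 1}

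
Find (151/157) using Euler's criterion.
(151/157) = 151^{78} mod 157 = -1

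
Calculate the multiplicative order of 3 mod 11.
Powers of 3 mod 11: 3^1≡3, 3^2≡9, 3^3≡5, 3^4≡4, 3^5≡1. Order = 5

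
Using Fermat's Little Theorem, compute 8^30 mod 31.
By Fermat's Little Theorem, 8^{30} ≡ 1 (mod 31) since 31 is prime and gcd(8, 31) = 1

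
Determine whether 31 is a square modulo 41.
By Euler's criterion: 31^{20} ≡ 1 (mod 41). Since this equals 1, 31 is a QR.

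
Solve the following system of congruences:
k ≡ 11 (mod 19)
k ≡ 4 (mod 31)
562

Using the Chinese Remainder Theorem:
M = product of moduli = 589
For equation 1: M_1 = 31, 31 ≡ 12 (mod 19), inverse of 31 mod 19 is 8 (check: 12 × 8 = 96 ≡ 1 (mod 19))
For equation 2: M_2 = 19, 19 ≡ 19 (mod 31), inverse of 19 mod 31 is 18 (check: 19 × 18 = 342 ≡ 1 (mod 31))
Combine: k ≡ Σ r_i×M_i×(M_i⁻¹ mod m_i) = 11×31×8 + 4×19×18 = 2728 + 1368 = 4096
4096 mod 589 = 562
k ≡ 562 (mod 589)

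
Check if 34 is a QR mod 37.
By Euler's criterion: 34^{18} ≡ 1 (mod 37). Since this equals 1, 34 is a QR.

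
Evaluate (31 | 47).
(31/47) = 31^{23} mod 47 = -1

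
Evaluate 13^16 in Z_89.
Using repeated squaring. 16 = 16 (binary 10000). Repeated squaring mod 89: 13^1 ≡ 13; 13^2 ≡ 13² = 169 ≡ 80; 13^4 ≡ 80² = 6400 ≡ 81; 13^8 ≡ 81² = 6561 ≡ 64; 13^16 ≡ 64² = 4096 ≡ 2. So 13^16 ≡ 2 (mod 89).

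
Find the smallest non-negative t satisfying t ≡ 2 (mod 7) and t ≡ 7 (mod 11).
M = 7 × 11 = 77. M₁ = 11, y₁ ≡ 2 (mod 7). M₂ = 7, y₂ ≡ 8 (mod 11). t = 2×11×2 + 7×7×8 ≡ 51 (mod 77)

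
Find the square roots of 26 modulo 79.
The square roots of 26 mod 79 are 42 and 37. Verify: 42² = 1764 ≡ 26 (mod 79)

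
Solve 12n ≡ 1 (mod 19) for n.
12^(-1) ≡ 8 (mod 19). Verification: 12 × 8 = 96 ≡ 1 (mod 19)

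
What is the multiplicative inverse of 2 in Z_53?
27

Using Extended Euclidean Algorithm:
gcd(2, 53) = 1
Bezout coefficients: 2 × -26 + 53 × 1 = 1
So 2 × -26 ≡ 1 (mod 53)
The inverse is -26 mod 53 = 27
Verification: 2 × 27 = 54 = 1 × 53 + 1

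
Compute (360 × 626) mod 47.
42

(360 × 626) = 225360
225360 mod 47 = 42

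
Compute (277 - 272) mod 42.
5

(277 - 272) = 5
5 mod 42 = 5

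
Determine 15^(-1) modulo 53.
15^(-1) ≡ 46 (mod 53). Verification: 15 × 46 = 690 ≡ 1 (mod 53)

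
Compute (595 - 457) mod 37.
27

(595 - 457) = 138
138 mod 37 = 27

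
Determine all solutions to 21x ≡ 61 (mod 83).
78

Since gcd(21, 83) = 1 divides 61, a solution exists.
Multiply both sides by the inverse of 21 mod 83:
  21^(-1) mod 83 = 4
  x ≡ 4 × 61 ≡ 244 ≡ 78 (mod 83)
Verification: 21 × 78 = 1638 = 19 × 83 + 61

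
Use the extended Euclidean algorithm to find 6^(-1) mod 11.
Extended GCD: 6(2) + 11(-1) = 1. So 6^(-1) ≡ 2 ≡ 2 (mod 11). Verify: 6 × 2 = 12 ≡ 1 (mod 11)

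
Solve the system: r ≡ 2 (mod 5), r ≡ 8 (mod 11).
M = 5 × 11 = 55. M₁ = 11, y₁ ≡ 1 (mod 5). M₂ = 5, y₂ ≡ 9 (mod 11). r = 2×11×1 + 8×5×9 ≡ 52 (mod 55)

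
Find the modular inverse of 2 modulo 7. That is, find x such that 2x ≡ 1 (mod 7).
4

Using Extended Euclidean Algorithm:
gcd(2, 7) = 1
Bezout coefficients: 2 × -3 + 7 × 1 = 1
So 2 × -3 ≡ 1 (mod 7)
The inverse is -3 mod 7 = 4
Verification: 2 × 4 = 8 = 1 × 7 + 1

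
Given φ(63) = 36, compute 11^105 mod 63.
By Euler: 11^{36} ≡ 1 (mod 63) since gcd(11, 63) = 1. 105 = 2×36 + 33. So 11^{105} ≡ 11^{33} ≡ 8 (mod 63)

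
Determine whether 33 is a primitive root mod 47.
p - 1 = 46 has prime divisors 2, 23. Check 33^(46/q) mod 47 for each: 33^(46/2) = 33^23 ≡ 46, 33^(46/23) = 33^2 ≡ 8 (mod 47). None of these is 1, so 33 has order 46 = φ(47), so it is a primitive root mod 47.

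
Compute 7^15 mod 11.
Using Fermat: 7^{10} ≡ 1 (mod 11). 15 ≡ 5 (mod 10). So 7^{15} ≡ 7^{5} ≡ 10 (mod 11)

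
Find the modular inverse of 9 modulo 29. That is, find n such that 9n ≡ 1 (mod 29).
13

Using Extended Euclidean Algorithm:
gcd(9, 29) = 1
Bezout coefficients: 9 × 13 + 29 × -4 = 1
So 9 × 13 ≡ 1 (mod 29)
The inverse is 13 mod 29 = 13
Verification: 9 × 13 = 117 = 4 × 29 + 1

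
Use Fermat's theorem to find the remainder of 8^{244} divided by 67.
64

By Fermat's Little Theorem, a^(p-1) ≡ 1 (mod p) for prime p and gcd(a, p) = 1
Here p = 67, so 8^66 ≡ 1 (mod 67)
We can reduce the exponent: 244 mod 66 = 46
So 8^244 ≡ 8^46 (mod 67)
Computing: 8^46 mod 67 = 64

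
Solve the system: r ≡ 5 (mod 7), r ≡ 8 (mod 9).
M = 7 × 9 = 63. M₁ = 9, y₁ ≡ 4 (mod 7). M₂ = 7, y₂ ≡ 4 (mod 9). r = 5×9×4 + 8×7×4 ≡ 26 (mod 63)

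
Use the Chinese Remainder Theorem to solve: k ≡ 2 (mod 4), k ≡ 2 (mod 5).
M = 4 × 5 = 20. M₁ = 5, y₁ ≡ 1 (mod 4). M₂ = 4, y₂ ≡ 4 (mod 5). k = 2×5×1 + 2×4×4 ≡ 2 (mod 20)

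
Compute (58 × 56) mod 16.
0

(58 × 56) = 3248
3248 mod 16 = 0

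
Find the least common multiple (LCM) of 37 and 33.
1221

First find GCD(37, 33) using the Euclidean algorithm:
37 = 1 × 33 + 4
33 = 8 × 4 + 1
4 = 4 × 1 + 0
GCD(37, 33) = 1

LCM formula: LCM(a, b) = (a × b) / GCD(a, b)
LCM(37, 33) = (37 × 33) / 1
LCM(37, 33) = 1221 / 1
LCM(37, 33) = 1221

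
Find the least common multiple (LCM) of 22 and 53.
1166

First find GCD(22, 53) using the Euclidean algorithm:
22 = 0 × 53 + 22
53 = 2 × 22 + 9
22 = 2 × 9 + 4
9 = 2 × 4 + 1
4 = 4 × 1 + 0
GCD(22, 53) = 1

LCM formula: LCM(a, b) = (a × b) / GCD(a, b)
LCM(22, 53) = (22 × 53) / 1
LCM(22, 53) = 1166 / 1
LCM(22, 53) = 1166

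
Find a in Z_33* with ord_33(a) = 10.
2 has order 10 mod 33 since 2^{10} ≡ 1 (mod 33) and no smaller power works.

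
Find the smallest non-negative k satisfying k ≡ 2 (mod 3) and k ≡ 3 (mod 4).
M = 3 × 4 = 12. M₁ = 4, y₁ ≡ 1 (mod 3). M₂ = 3, y₂ ≡ 3 (mod 4). k = 2×4×1 + 3×3×3 ≡ 11 (mod 12)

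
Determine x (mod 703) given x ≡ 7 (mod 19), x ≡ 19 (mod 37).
463

Using the Chinese Remainder Theorem:
M = product of moduli = 703
For equation 1: M_1 = 37, 37 ≡ 18 (mod 19), inverse of 37 mod 19 is 18 (check: 18 × 18 = 324 ≡ 1 (mod 19))
For equation 2: M_2 = 19, 19 ≡ 19 (mod 37), inverse of 19 mod 37 is 2 (check: 19 × 2 = 38 ≡ 1 (mod 37))
Combine: x ≡ Σ r_i×M_i×(M_i⁻¹ mod m_i) = 7×37×18 + 19×19×2 = 4662 + 722 = 5384
5384 mod 703 = 463
x ≡ 463 (mod 703)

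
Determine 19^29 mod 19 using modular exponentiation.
Using repeated squaring. 19 ≡ 0 (mod 19). 29 = 16 + 8 + 4 + 1 (binary 11101). Repeated squaring mod 19: 0^1 ≡ 0; 0^2 ≡ 0² = 0 ≡ 0; 0^4 ≡ 0² = 0 ≡ 0; 0^8 ≡ 0² = 0 ≡ 0; 0^16 ≡ 0² = 0 ≡ 0. Multiply: 19^29 ≡ 0^16 × 0^8 × 0^4 × 0^1 ≡ 0 × 0 × 0 × 0 (mod 19): 0 × 0 = 0 ≡ 0; 0 × 0 = 0 ≡ 0; 0 × 0 = 0 ≡ 0. So 19^29 ≡ 0 (mod 19).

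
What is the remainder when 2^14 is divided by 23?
Using repeated squaring. 14 = 8 + 4 + 2 (binary 1110). Repeated squaring mod 23: 2^1 ≡ 2; 2^2 ≡ 2² = 4 ≡ 4; 2^4 ≡ 4² = 16 ≡ 16; 2^8 ≡ 16² = 256 ≡ 3. Multiply: 2^14 = 2^8 × 2^4 × 2^2 ≡ 3 × 16 × 4 (mod 23): 3 × 16 = 48 ≡ 2; 2 × 4 = 8 ≡ 8. So 2^14 ≡ 8 (mod 23).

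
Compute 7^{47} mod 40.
23

Using successive squaring:
Binary expansion of 47: 101111
Powers of 7 mod 40 (each is the square of the previous):
  7^1 ≡ 7 (mod 40)
  7^2 ≡ 7² = 49 ≡ 9 (mod 40)
  7^4 ≡ 9² = 81 ≡ 1 (mod 40)
  7^8 ≡ 1² = 1 ≡ 1 (mod 40)
  7^16 ≡ 1² = 1 ≡ 1 (mod 40)
  7^32 ≡ 1² = 1 ≡ 1 (mod 40)
47 = 32 + 8 + 4 + 2 + 1, so 7^47 = 7^32 × 7^8 × 7^4 × 7^2 × 7^1 ≡ 1 × 1 × 1 × 9 × 7 (mod 40)
Multiplying step by step:
  1 × 1 = 1 ≡ 1 (mod 40)
  1 × 1 = 1 ≡ 1 (mod 40)
  1 × 9 = 9 ≡ 9 (mod 40)
  9 × 7 = 63 ≡ 23 (mod 40)
Result: 7^47 ≡ 23 (mod 40)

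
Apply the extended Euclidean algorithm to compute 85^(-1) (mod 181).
Extended GCD: 85(-66) + 181(31) = 1. So 85^(-1) ≡ 115 ≡ 115 (mod 181). Verify: 85 × 115 = 9775 ≡ 1 (mod 181)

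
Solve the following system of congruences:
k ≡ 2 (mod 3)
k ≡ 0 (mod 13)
26

Using the Chinese Remainder Theorem:
M = product of moduli = 39
For equation 1: M_1 = 13, 13 ≡ 1 (mod 3), inverse of 13 mod 3 is 1 (check: 1 × 1 = 1 ≡ 1 (mod 3))
For equation 2: M_2 = 3, 3 ≡ 3 (mod 13), inverse of 3 mod 13 is 9 (check: 3 × 9 = 27 ≡ 1 (mod 13))
Combine: k ≡ Σ r_i×M_i×(M_i⁻¹ mod m_i) = 2×13×1 + 0×3×9 = 26 + 0 = 26
26 mod 39 = 26
k ≡ 26 (mod 39)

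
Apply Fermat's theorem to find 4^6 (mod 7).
By Fermat's Little Theorem, 4^{6} ≡ 1 (mod 7) since 7 is prime and gcd(4, 7) = 1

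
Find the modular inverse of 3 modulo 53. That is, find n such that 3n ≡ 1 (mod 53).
18

Using Extended Euclidean Algorithm:
gcd(3, 53) = 1
Bezout coefficients: 3 × 18 + 53 × -1 = 1
So 3 × 18 ≡ 1 (mod 53)
The inverse is 18 mod 53 = 18
Verification: 3 × 18 = 54 = 1 × 53 + 1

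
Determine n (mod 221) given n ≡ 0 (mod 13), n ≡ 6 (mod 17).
91

Using the Chinese Remainder Theorem:
M = product of moduli = 221
For equation 1: M_1 = 17, 17 ≡ 4 (mod 13), inverse of 17 mod 13 is 10 (check: 4 × 10 = 40 ≡ 1 (mod 13))
For equation 2: M_2 = 13, 13 ≡ 13 (mod 17), inverse of 13 mod 17 is 4 (check: 13 × 4 = 52 ≡ 1 (mod 17))
Combine: n ≡ Σ r_i×M_i×(M_i⁻¹ mod m_i) = 0×17×10 + 6×13×4 = 0 + 312 = 312
312 mod 221 = 91
n ≡ 91 (mod 221)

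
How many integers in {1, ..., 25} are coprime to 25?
20

Prime factorization: 25 = 5^2
Using the formula φ(n) = n × Π(1 - 1/p) for each prime factor p:
φ(25) = 25 × (1 - 1/5)
φ(25) = 20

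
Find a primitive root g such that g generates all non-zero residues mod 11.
p - 1 = 10 has prime divisors 2, 5. h is a primitive root mod 11 iff h^(10/q) ≢ 1 (mod 11) for each such q.
h = 2: 2^5 ≡ 10, 2^2 ≡ 4 (mod 11); none is 1, so 2 has order 10 and is a primitive root.
The smallest primitive root mod 11 is g = 2.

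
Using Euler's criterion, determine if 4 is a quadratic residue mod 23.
By Euler's criterion: 4^{11} ≡ 1 (mod 23). Since this equals 1, 4 is a QR.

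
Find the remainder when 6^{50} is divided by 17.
By Fermat: 6^{16} ≡ 1 (mod 17). 50 = 3×16 + 2. So 6^{50} ≡ 6^{2} ≡ 2 (mod 17)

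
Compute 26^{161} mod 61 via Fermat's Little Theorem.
2

By Fermat's Little Theorem, a^(p-1) ≡ 1 (mod p) for prime p and gcd(a, p) = 1
Here p = 61, so 26^60 ≡ 1 (mod 61)
We can reduce the exponent: 161 mod 60 = 41
So 26^161 ≡ 26^41 (mod 61)
Computing: 26^41 mod 61 = 2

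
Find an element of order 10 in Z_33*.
2 has order 10 mod 33 since 2^{10} ≡ 1 (mod 33) and no smaller power works.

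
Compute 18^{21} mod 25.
18

Using successive squaring:
Binary expansion of 21: 10101
Powers of 18 mod 25 (each is the square of the previous):
  18^1 ≡ 18 (mod 25)
  18^2 ≡ 18² = 324 ≡ 24 (mod 25)
  18^4 ≡ 24² = 576 ≡ 1 (mod 25)
  18^8 ≡ 1² = 1 ≡ 1 (mod 25)
  18^16 ≡ 1² = 1 ≡ 1 (mod 25)
21 = 16 + 4 + 1, so 18^21 = 18^16 × 18^4 × 18^1 ≡ 1 × 1 × 18 (mod 25)
Multiplying step by step:
  1 × 1 = 1 ≡ 1 (mod 25)
  1 × 18 = 18 ≡ 18 (mod 25)
Result: 18^21 ≡ 18 (mod 25)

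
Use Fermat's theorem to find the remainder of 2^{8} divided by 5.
1

By Fermat's Little Theorem, a^(p-1) ≡ 1 (mod p) for prime p and gcd(a, p) = 1
Here p = 5, so 2^4 ≡ 1 (mod 5)
We can reduce the exponent: 8 mod 4 = 0
So 2^8 ≡ 2^0 (mod 5)
Computing: 2^0 mod 5 = 1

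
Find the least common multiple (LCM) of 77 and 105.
1155

First find GCD(77, 105) using the Euclidean algorithm:
77 = 0 × 105 + 77
105 = 1 × 77 + 28
77 = 2 × 28 + 21
28 = 1 × 21 + 7
21 = 3 × 7 + 0
GCD(77, 105) = 7

LCM formula: LCM(a, b) = (a × b) / GCD(a, b)
LCM(77, 105) = (77 × 105) / 7
LCM(77, 105) = 8085 / 7
LCM(77, 105) = 1155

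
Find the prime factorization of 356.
2^2 × 89

Divide by primes starting from smallest:
356 ÷ 2 = 178
178 ÷ 2 = 89
89 ÷ 89 = 1

356 = 2^2 × 89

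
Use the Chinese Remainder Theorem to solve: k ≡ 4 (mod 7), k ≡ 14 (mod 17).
116

Using the Chinese Remainder Theorem:
M = product of moduli = 119
For equation 1: M_1 = 17, 17 ≡ 3 (mod 7), inverse of 17 mod 7 is 5 (check: 3 × 5 = 15 ≡ 1 (mod 7))
For equation 2: M_2 = 7, 7 ≡ 7 (mod 17), inverse of 7 mod 17 is 5 (check: 7 × 5 = 35 ≡ 1 (mod 17))
Combine: k ≡ Σ r_i×M_i×(M_i⁻¹ mod m_i) = 4×17×5 + 14×7×5 = 340 + 490 = 830
830 mod 119 = 116
k ≡ 116 (mod 119)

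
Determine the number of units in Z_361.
342

Prime factorization: 361 = 19^2
Using the formula φ(n) = n × Π(1 - 1/p) for each prime factor p:
φ(361) = 361 × (1 - 1/19)
φ(361) = 342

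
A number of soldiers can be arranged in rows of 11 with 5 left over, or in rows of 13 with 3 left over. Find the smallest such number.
M = 11 × 13 = 143. M₁ = 13, y₁ ≡ 6 (mod 11). M₂ = 11, y₂ ≡ 6 (mod 13). n = 5×13×6 + 3×11×6 ≡ 16 (mod 143). The smallest positive such number is 16.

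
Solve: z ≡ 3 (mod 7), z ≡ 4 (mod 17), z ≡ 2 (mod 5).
M = 7 × 17 × 5 = 595. M₁ = 85, y₁ ≡ 1 (mod 7). M₂ = 35, y₂ ≡ 1 (mod 17). M₃ = 119, y₃ ≡ 4 (mod 5). z = 3×85×1 + 4×35×1 + 2×119×4 ≡ 157 (mod 595)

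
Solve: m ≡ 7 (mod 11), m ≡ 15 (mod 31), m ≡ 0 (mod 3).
M = 11 × 31 × 3 = 1023. M₁ = 93, y₁ ≡ 9 (mod 11). M₂ = 33, y₂ ≡ 16 (mod 31). M₃ = 341, y₃ ≡ 2 (mod 3). m = 7×93×9 + 15×33×16 + 0×341×2 ≡ 480 (mod 1023)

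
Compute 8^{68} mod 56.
8

Using successive squaring:
Binary expansion of 68: 1000100
Powers of 8 mod 56 (each is the square of the previous):
  8^1 ≡ 8 (mod 56)
  8^2 ≡ 8² = 64 ≡ 8 (mod 56)
  8^4 ≡ 8² = 64 ≡ 8 (mod 56)
  8^8 ≡ 8² = 64 ≡ 8 (mod 56)
  8^16 ≡ 8² = 64 ≡ 8 (mod 56)
  8^32 ≡ 8² = 64 ≡ 8 (mod 56)
  8^64 ≡ 8² = 64 ≡ 8 (mod 56)
68 = 64 + 4, so 8^68 = 8^64 × 8^4 ≡ 8 × 8 (mod 56)
Multiplying step by step:
  8 × 8 = 64 ≡ 8 (mod 56)
Result: 8^68 ≡ 8 (mod 56)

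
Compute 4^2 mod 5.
2 = 2 (binary 10). Repeated squaring mod 5: 4^1 ≡ 4; 4^2 ≡ 4² = 16 ≡ 1. So 4^2 ≡ 1 (mod 5).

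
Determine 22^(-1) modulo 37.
22^(-1) ≡ 32 (mod 37). Verification: 22 × 32 = 704 ≡ 1 (mod 37)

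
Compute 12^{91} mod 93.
12

Using successive squaring:
Binary expansion of 91: 1011011
Powers of 12 mod 93 (each is the square of the previous):
  12^1 ≡ 12 (mod 93)
  12^2 ≡ 12² = 144 ≡ 51 (mod 93)
  12^4 ≡ 51² = 2601 ≡ 90 (mod 93)
  12^8 ≡ 90² = 8100 ≡ 9 (mod 93)
  12^16 ≡ 9² = 81 ≡ 81 (mod 93)
  12^32 ≡ 81² = 6561 ≡ 51 (mod 93)
  12^64 ≡ 51² = 2601 ≡ 90 (mod 93)
91 = 64 + 16 + 8 + 2 + 1, so 12^91 = 12^64 × 12^16 × 12^8 × 12^2 × 12^1 ≡ 90 × 81 × 9 × 51 × 12 (mod 93)
Multiplying step by step:
  90 × 81 = 7290 ≡ 36 (mod 93)
  36 × 9 = 324 ≡ 45 (mod 93)
  45 × 51 = 2295 ≡ 63 (mod 93)
  63 × 12 = 756 ≡ 12 (mod 93)
Result: 12^91 ≡ 12 (mod 93)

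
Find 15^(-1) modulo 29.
2

Using Extended Euclidean Algorithm:
gcd(15, 29) = 1
Bezout coefficients: 15 × 2 + 29 × -1 = 1
So 15 × 2 ≡ 1 (mod 29)
The inverse is 2 mod 29 = 2
Verification: 15 × 2 = 30 = 1 × 29 + 1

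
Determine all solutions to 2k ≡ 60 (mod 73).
30

Since gcd(2, 73) = 1 divides 60, a solution exists.
Multiply both sides by the inverse of 2 mod 73:
  2^(-1) mod 73 = 37
  x ≡ 37 × 60 ≡ 2220 ≡ 30 (mod 73)
Verification: 2 × 30 = 60 = 0 × 73 + 60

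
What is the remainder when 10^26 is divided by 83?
Using repeated squaring. 26 = 16 + 8 + 2 (binary 11010). Repeated squaring mod 83: 10^1 ≡ 10; 10^2 ≡ 10² = 100 ≡ 17; 10^4 ≡ 17² = 289 ≡ 40; 10^8 ≡ 40² = 1600 ≡ 23; 10^16 ≡ 23² = 529 ≡ 31. Multiply: 10^26 = 10^16 × 10^8 × 10^2 ≡ 31 × 23 × 17 (mod 83): 31 × 23 = 713 ≡ 49; 49 × 17 = 833 ≡ 3. So 10^26 ≡ 3 (mod 83).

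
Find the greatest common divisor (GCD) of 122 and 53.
1

Using the Euclidean algorithm:
122 = 2 × 53 + 16
53 = 3 × 16 + 5
16 = 3 × 5 + 1
5 = 5 × 1 + 0

GCD(122, 53) = 1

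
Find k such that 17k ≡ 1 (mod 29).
17^(-1) ≡ 12 (mod 29). Verification: 17 × 12 = 204 ≡ 1 (mod 29)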